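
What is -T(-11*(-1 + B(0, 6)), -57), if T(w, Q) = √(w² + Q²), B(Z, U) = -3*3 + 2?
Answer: -√10993 ≈ -104.85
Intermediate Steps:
B(Z, U) = -7 (B(Z, U) = -9 + 2 = -7)
T(w, Q) = √(Q² + w²)
-T(-11*(-1 + B(0, 6)), -57) = -√((-57)² + (-11*(-1 - 7))²) = -√(3249 + (-11*(-8))²) = -√(3249 + 88²) = -√(3249 + 7744) = -√10993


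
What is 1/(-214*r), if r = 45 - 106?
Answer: 1/13054 ≈ 7.6605e-5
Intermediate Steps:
r = -61
1/(-214*r) = 1/(-214*(-61)) = 1/13054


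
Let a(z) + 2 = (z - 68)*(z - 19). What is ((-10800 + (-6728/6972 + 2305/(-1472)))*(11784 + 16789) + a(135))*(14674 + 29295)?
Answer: -34819474406573155123/2565696 ≈ -1.3571e+13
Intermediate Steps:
a(z) = -2 + (-68 + z)*(-19 + z) (a(z) = -2 + (z - 68)*(z - 19) = -2 + (-68 + z)*(-19 + z))
((-10800 + (-6728/6972 + 2305/(-1472)))*(11784 + 16789) + a(135))*(14674 + 29295) = ((-10800 + (-6728/6972 + 2305/(-1472)))*(11784 + 16789) + (1290 + 135**2 - 87*135))*(14674 + 29295) = ((-10800 + (-6728*1/6972 + 2305*(-1/1472)))*28573 + (1290 + 18225 - 11745))*43969 = ((-10800 + (-1682/1743 - 2305/1472))*28573 + 7770)*43969 = ((-10800 - 6493519/2565696)*28573 + 7770)*43969 = (-27716010319/2565696*28573 + 7770)*43969 = (-791929562844787/2565696 + 7770)*43969 = -791909627386867/2565696*43969 = -34819474406573155123/2565696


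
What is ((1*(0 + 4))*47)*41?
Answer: 7708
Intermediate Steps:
((1*(0 + 4))*47)*41 = ((1*4)*47)*41 = (4*47)*41 = 188*41 = 7708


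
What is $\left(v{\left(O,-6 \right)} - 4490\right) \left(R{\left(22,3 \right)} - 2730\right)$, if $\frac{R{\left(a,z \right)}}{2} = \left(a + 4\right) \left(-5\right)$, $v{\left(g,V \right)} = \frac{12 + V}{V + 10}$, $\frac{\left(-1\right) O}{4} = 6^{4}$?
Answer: $13420615$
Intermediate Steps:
$O = -5184$ ($O = - 4 \cdot 6^{4} = \left(-4\right) 1296 = -5184$)
$v{\left(g,V \right)} = \frac{12 + V}{10 + V}$
$R{\left(a,z \right)} = -40 - 10 a$ ($R{\left(a,z \right)} = 2 \left(a + 4\right) \left(-5\right) = 2 \left(4 + a\right) \left(-5\right) = 2 \left(-20 - 5 a\right) = -40 - 10 a$)
$\left(v{\left(O,-6 \right)} - 4490\right) \left(R{\left(22,3 \right)} - 2730\right) = \left(\frac{12 - 6}{10 - 6} - 4490\right) \left(\left(-40 - 220\right) - 2730\right) = \left(\frac{1}{4} \cdot 6 - 4490\right) \left(\left(-40 - 220\right) - 2730\right) = \left(\frac{1}{4} \cdot 6 - 4490\right) \left(-260 - 2730\right) = \left(\frac{3}{2} - 4490\right) \left(-2990\right) = \left(- \frac{8977}{2}\right) \left(-2990\right) = 13420615$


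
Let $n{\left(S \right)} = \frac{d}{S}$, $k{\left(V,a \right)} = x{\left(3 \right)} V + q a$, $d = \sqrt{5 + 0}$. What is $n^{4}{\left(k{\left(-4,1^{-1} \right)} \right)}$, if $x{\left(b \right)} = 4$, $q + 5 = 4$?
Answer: $\frac{25}{83521} \approx 0.00029933$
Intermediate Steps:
$q = -1$ ($q = -5 + 4 = -1$)
$d = \sqrt{5} \approx 2.2361$
$k{\left(V,a \right)} = - a + 4 V$ ($k{\left(V,a \right)} = 4 V - a = - a + 4 V$)
$n{\left(S \right)} = \frac{\sqrt{5}}{S}$
$n^{4}{\left(k{\left(-4,1^{-1} \right)} \right)} = \left(\frac{\sqrt{5}}{- 1^{-1} + 4 \left(-4\right)}\right)^{4} = \left(\frac{\sqrt{5}}{\left(-1\right) 1 - 16}\right)^{4} = \left(\frac{\sqrt{5}}{-1 - 16}\right)^{4} = \left(\frac{\sqrt{5}}{-17}\right)^{4} = \left(\sqrt{5} \left(- \frac{1}{17}\right)\right)^{4} = \left(- \frac{\sqrt{5}}{17}\right)^{4} = \frac{25}{83521}$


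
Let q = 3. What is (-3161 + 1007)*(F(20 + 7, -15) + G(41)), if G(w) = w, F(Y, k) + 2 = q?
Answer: -90468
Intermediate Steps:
F(Y, k) = 1 (F(Y, k) = -2 + 3 = 1)
(-3161 + 1007)*(F(20 + 7, -15) + G(41)) = (-3161 + 1007)*(1 + 41) = -2154*42 = -90468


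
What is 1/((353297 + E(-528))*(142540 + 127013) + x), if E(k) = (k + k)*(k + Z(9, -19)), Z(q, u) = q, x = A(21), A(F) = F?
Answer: 1/242964561654 ≈ 4.1158e-12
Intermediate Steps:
x = 21
E(k) = 2*k*(9 + k) (E(k) = (k + k)*(k + 9) = (2*k)*(9 + k) = 2*k*(9 + k))
1/((353297 + E(-528))*(142540 + 127013) + x) = 1/((353297 + 2*(-528)*(9 - 528))*(142540 + 127013) + 21) = 1/((353297 + 2*(-528)*(-519))*269553 + 21) = 1/((353297 + 548064)*269553 + 21) = 1/(901361*269553 + 21) = 1/(242964561633 + 21) = 1/242964561654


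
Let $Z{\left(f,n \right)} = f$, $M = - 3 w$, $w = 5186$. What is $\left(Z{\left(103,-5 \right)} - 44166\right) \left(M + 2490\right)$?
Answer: $575815284$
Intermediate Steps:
$M = -15558$ ($M = \left(-3\right) 5186 = -15558$)
$\left(Z{\left(103,-5 \right)} - 44166\right) \left(M + 2490\right) = \left(103 - 44166\right) \left(-15558 + 2490\right) = \left(-44063\right) \left(-13068\right) = 575815284$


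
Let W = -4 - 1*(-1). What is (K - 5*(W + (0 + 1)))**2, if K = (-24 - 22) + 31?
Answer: 25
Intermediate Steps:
W = -3 (W = -4 + 1 = -3)
K = -15 (K = -46 + 31 = -15)
(K - 5*(W + (0 + 1)))**2 = (-15 - 5*(-3 + (0 + 1)))**2 = (-15 - 5*(-3 + 1))**2 = (-15 - 5*(-2))**2 = (-15 + 10)**2 = (-5)**2 = 25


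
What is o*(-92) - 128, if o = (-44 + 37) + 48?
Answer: -3900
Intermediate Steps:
o = 41 (o = -7 + 48 = 41)
o*(-92) - 128 = 41*(-92) - 128 = -3772 - 128 = -3900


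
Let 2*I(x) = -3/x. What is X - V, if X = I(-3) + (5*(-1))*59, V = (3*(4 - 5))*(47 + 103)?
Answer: 311/2 ≈ 155.50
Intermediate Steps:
I(x) = -3/(2*x) (I(x) = (-3/x)/2 = -3/(2*x))
V = -450 (V = (3*(-1))*150 = -3*150 = -450)
X = -589/2 (X = -3/2/(-3) + (5*(-1))*59 = -3/2*(-1/3) - 5*59 = 1/2 - 295 = -589/2 ≈ -294.50)
X - V = -589/2 - 1*(-450) = -589/2 + 450 = 311/2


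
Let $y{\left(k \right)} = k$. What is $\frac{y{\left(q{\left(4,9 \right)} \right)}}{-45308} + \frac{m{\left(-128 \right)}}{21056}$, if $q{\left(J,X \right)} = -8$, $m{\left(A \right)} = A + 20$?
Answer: $- \frac{6283}{1268624} \approx -0.0049526$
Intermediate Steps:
$m{\left(A \right)} = 20 + A$
$\frac{y{\left(q{\left(4,9 \right)} \right)}}{-45308} + \frac{m{\left(-128 \right)}}{21056} = - \frac{8}{-45308} + \frac{20 - 128}{21056} = \left(-8\right) \left(- \frac{1}{45308}\right) - \frac{27}{5264} = \frac{2}{11327} - \frac{27}{5264} = - \frac{6283}{1268624}$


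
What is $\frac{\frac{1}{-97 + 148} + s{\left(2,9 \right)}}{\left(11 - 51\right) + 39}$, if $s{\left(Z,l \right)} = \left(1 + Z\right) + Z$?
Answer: $- \frac{256}{51} \approx -5.0196$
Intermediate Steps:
$s{\left(Z,l \right)} = 1 + 2 Z$
$\frac{\frac{1}{-97 + 148} + s{\left(2,9 \right)}}{\left(11 - 51\right) + 39} = \frac{\frac{1}{-97 + 148} + \left(1 + 2 \cdot 2\right)}{\left(11 - 51\right) + 39} = \frac{\frac{1}{51} + \left(1 + 4\right)}{\left(11 - 51\right) + 39} = \frac{\frac{1}{51} + 5}{-40 + 39} = \frac{256}{51 \left(-1\right)} = \frac{256}{51} \left(-1\right) = - \frac{256}{51}$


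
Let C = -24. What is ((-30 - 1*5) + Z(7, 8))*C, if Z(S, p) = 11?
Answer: 576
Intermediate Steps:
((-30 - 1*5) + Z(7, 8))*C = ((-30 - 1*5) + 11)*(-24) = ((-30 - 5) + 11)*(-24) = (-35 + 11)*(-24) = -24*(-24) = 576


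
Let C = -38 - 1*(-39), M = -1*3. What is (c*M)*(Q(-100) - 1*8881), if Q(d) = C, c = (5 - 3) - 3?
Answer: -26640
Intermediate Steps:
M = -3
c = -1 (c = 2 - 3 = -1)
C = 1 (C = -38 + 39 = 1)
Q(d) = 1
(c*M)*(Q(-100) - 1*8881) = (-1*(-3))*(1 - 1*8881) = 3*(1 - 8881) = 3*(-8880) = -26640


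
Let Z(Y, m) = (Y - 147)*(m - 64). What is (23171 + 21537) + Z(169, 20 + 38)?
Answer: 44576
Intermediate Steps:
Z(Y, m) = (-147 + Y)*(-64 + m)
(23171 + 21537) + Z(169, 20 + 38) = (23171 + 21537) + (9408 - 147*(20 + 38) - 64*169 + 169*(20 + 38)) = 44708 + (9408 - 147*58 - 10816 + 169*58) = 44708 + (9408 - 8526 - 10816 + 9802) = 44708 - 132 = 44576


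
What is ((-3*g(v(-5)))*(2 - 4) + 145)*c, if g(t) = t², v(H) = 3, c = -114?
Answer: -22686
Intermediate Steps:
((-3*g(v(-5)))*(2 - 4) + 145)*c = ((-3*3²)*(2 - 4) + 145)*(-114) = (-3*9*(-2) + 145)*(-114) = (-27*(-2) + 145)*(-114) = (54 + 145)*(-114) = 199*(-114) = -22686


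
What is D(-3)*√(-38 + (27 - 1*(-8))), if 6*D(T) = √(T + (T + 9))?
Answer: I/2 ≈ 0.5*I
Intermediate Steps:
D(T) = √(9 + 2*T)/6 (D(T) = √(T + (T + 9))/6 = √(T + (9 + T))/6 = √(9 + 2*T)/6)
D(-3)*√(-38 + (27 - 1*(-8))) = (√(9 + 2*(-3))/6)*√(-38 + (27 - 1*(-8))) = (√(9 - 6)/6)*√(-38 + (27 + 8)) = (√3/6)*√(-38 + 35) = (√3/6)*√(-3) = (√3/6)*(I*√3) = I/2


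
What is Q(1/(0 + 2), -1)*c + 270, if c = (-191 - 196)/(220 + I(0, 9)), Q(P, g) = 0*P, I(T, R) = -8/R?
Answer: 270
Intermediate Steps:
Q(P, g) = 0
c = -3483/1972 (c = (-191 - 196)/(220 - 8/9) = -387/(220 - 8*1/9) = -387/(220 - 8/9) = -387/1972/9 = -387*9/1972 = -3483/1972 ≈ -1.7662)
Q(1/(0 + 2), -1)*c + 270 = 0*(-3483/1972) + 270 = 0 + 270 = 270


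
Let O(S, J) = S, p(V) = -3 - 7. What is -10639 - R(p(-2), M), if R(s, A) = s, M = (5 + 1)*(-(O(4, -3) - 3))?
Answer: -10629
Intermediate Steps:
p(V) = -10
M = -6 (M = (5 + 1)*(-(4 - 3)) = 6*(-1*1) = 6*(-1) = -6)
-10639 - R(p(-2), M) = -10639 - 1*(-10) = -10639 + 10 = -10629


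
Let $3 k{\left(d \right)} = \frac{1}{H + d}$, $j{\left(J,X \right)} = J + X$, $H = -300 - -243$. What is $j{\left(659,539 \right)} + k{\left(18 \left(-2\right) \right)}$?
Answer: $\frac{334241}{279} \approx 1198.0$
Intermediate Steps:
$H = -57$ ($H = -300 + 243 = -57$)
$k{\left(d \right)} = \frac{1}{3 \left(-57 + d\right)}$
$j{\left(659,539 \right)} + k{\left(18 \left(-2\right) \right)} = \left(659 + 539\right) + \frac{1}{3 \left(-57 + 18 \left(-2\right)\right)} = 1198 + \frac{1}{3 \left(-57 - 36\right)} = 1198 + \frac{1}{3 \left(-93\right)} = 1198 + \frac{1}{3} \left(- \frac{1}{93}\right) = 1198 - \frac{1}{279} = \frac{334241}{279}$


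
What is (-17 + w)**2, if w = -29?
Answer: 2116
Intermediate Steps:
(-17 + w)**2 = (-17 - 29)**2 = (-46)**2 = 2116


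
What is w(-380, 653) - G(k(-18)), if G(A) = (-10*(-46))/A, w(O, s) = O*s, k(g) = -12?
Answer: -744305/3 ≈ -2.4810e+5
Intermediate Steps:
G(A) = 460/A
w(-380, 653) - G(k(-18)) = -380*653 - 460/(-12) = -248140 - 460*(-1)/12 = -248140 - 1*(-115/3) = -248140 + 115/3 = -744305/3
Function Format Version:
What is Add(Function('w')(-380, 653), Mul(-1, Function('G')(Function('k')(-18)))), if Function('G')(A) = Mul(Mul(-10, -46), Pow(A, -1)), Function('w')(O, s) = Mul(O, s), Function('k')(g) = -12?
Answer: Rational(-744305, 3) ≈ -2.4810e+5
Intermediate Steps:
Function('G')(A) = Mul(460, Pow(A, -1))
Add(Function('w')(-380, 653), Mul(-1, Function('G')(Function('k')(-18)))) = Add(Mul(-380, 653), Mul(-1, Mul(460, Pow(-12, -1)))) = Add(-248140, Mul(-1, Mul(460, Rational(-1, 12)))) = Add(-248140, Mul(-1, Rational(-115, 3))) = Add(-248140, Rational(115, 3)) = Rational(-744305, 3)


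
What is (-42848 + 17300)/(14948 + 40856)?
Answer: -6387/13951 ≈ -0.45782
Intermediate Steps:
(-42848 + 17300)/(14948 + 40856) = -25548/55804 = -25548*1/55804 = -6387/13951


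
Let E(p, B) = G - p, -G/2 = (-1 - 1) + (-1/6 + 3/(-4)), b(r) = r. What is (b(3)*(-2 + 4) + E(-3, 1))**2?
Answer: 7921/36 ≈ 220.03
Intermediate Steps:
G = 35/6 (G = -2*((-1 - 1) + (-1/6 + 3/(-4))) = -2*(-2 + (-1*1/6 + 3*(-1/4))) = -2*(-2 + (-1/6 - 3/4)) = -2*(-2 - 11/12) = -2*(-35/12) = 35/6 ≈ 5.8333)
E(p, B) = 35/6 - p
(b(3)*(-2 + 4) + E(-3, 1))**2 = (3*(-2 + 4) + (35/6 - 1*(-3)))**2 = (3*2 + (35/6 + 3))**2 = (6 + 53/6)**2 = (89/6)**2 = 7921/36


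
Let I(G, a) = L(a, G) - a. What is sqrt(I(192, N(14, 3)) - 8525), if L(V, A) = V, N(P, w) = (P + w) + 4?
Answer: 5*I*sqrt(341) ≈ 92.331*I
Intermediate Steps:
N(P, w) = 4 + P + w
I(G, a) = 0 (I(G, a) = a - a = 0)
sqrt(I(192, N(14, 3)) - 8525) = sqrt(0 - 8525) = sqrt(-8525) = 5*I*sqrt(341)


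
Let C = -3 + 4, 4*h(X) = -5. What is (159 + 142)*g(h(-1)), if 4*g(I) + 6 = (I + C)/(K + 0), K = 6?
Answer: -43645/96 ≈ -454.64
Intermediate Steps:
h(X) = -5/4 (h(X) = (1/4)*(-5) = -5/4)
C = 1
g(I) = -35/24 + I/24 (g(I) = -3/2 + ((I + 1)/(6 + 0))/4 = -3/2 + ((1 + I)/6)/4 = -3/2 + ((1 + I)*(1/6))/4 = -3/2 + (1/6 + I/6)/4 = -3/2 + (1/24 + I/24) = -35/24 + I/24)
(159 + 142)*g(h(-1)) = (159 + 142)*(-35/24 + (1/24)*(-5/4)) = 301*(-35/24 - 5/96) = 301*(-145/96) = -43645/96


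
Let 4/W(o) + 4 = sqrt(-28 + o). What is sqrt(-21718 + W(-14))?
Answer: sqrt(2)*sqrt((43438 - 10859*I*sqrt(42))/(-4 + I*sqrt(42))) ≈ 0.0015164 - 147.37*I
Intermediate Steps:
W(o) = 4/(-4 + sqrt(-28 + o))
sqrt(-21718 + W(-14)) = sqrt(-21718 + 4/(-4 + sqrt(-28 - 14))) = sqrt(-21718 + 4/(-4 + sqrt(-42))) = sqrt(-21718 + 4/(-4 + I*sqrt(42)))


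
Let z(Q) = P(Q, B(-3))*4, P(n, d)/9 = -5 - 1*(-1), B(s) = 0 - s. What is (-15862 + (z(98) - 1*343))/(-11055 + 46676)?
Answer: -16349/35621 ≈ -0.45897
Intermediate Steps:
B(s) = -s
P(n, d) = -36 (P(n, d) = 9*(-5 - 1*(-1)) = 9*(-5 + 1) = 9*(-4) = -36)
z(Q) = -144 (z(Q) = -36*4 = -144)
(-15862 + (z(98) - 1*343))/(-11055 + 46676) = (-15862 + (-144 - 1*343))/(-11055 + 46676) = (-15862 + (-144 - 343))/35621 = (-15862 - 487)*(1/35621) = -16349*1/35621 = -16349/35621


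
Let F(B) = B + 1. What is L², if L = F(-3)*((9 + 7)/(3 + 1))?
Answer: 64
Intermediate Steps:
F(B) = 1 + B
L = -8 (L = (1 - 3)*((9 + 7)/(3 + 1)) = -32/4 = -2*4 = -8)
L² = (-8)² = 64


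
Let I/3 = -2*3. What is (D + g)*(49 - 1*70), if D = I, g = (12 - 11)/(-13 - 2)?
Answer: 1897/5 ≈ 379.40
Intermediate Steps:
g = -1/15 (g = 1/(-15) = 1*(-1/15) = -1/15 ≈ -0.066667)
I = -18 (I = 3*(-2*3) = 3*(-6) = -18)
D = -18
(D + g)*(49 - 1*70) = (-18 - 1/15)*(49 - 1*70) = -271*(49 - 70)/15 = -271/15*(-21) = 1897/5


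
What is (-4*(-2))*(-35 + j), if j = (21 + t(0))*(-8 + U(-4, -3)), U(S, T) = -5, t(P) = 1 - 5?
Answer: -2048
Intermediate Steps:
t(P) = -4
j = -221 (j = (21 - 4)*(-8 - 5) = 17*(-13) = -221)
(-4*(-2))*(-35 + j) = (-4*(-2))*(-35 - 221) = 8*(-256) = -2048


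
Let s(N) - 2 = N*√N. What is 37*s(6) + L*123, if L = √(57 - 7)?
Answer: 74 + 222*√6 + 615*√2 ≈ 1487.5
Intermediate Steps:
L = 5*√2 (L = √50 = 5*√2 ≈ 7.0711)
s(N) = 2 + N^(3/2) (s(N) = 2 + N*√N = 2 + N^(3/2))
37*s(6) + L*123 = 37*(2 + 6^(3/2)) + (5*√2)*123 = 37*(2 + 6*√6) + 615*√2 = (74 + 222*√6) + 615*√2 = 74 + 222*√6 + 615*√2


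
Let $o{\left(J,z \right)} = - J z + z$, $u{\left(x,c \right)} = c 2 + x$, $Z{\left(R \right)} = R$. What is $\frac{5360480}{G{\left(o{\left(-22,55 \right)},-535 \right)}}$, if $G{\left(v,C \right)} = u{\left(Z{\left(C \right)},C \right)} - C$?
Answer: $- \frac{536048}{107} \approx -5009.8$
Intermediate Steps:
$u{\left(x,c \right)} = x + 2 c$ ($u{\left(x,c \right)} = 2 c + x = x + 2 c$)
$o{\left(J,z \right)} = z - J z$ ($o{\left(J,z \right)} = - J z + z = z - J z$)
$G{\left(v,C \right)} = 2 C$ ($G{\left(v,C \right)} = \left(C + 2 C\right) - C = 3 C - C = 2 C$)
$\frac{5360480}{G{\left(o{\left(-22,55 \right)},-535 \right)}} = \frac{5360480}{2 \left(-535\right)} = \frac{5360480}{-1070} = 5360480 \left(- \frac{1}{1070}\right) = - \frac{536048}{107}$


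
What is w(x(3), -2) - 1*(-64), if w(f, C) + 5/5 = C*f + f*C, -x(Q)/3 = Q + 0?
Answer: 99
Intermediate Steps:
x(Q) = -3*Q (x(Q) = -3*(Q + 0) = -3*Q)
w(f, C) = -1 + 2*C*f (w(f, C) = -1 + (C*f + f*C) = -1 + (C*f + C*f) = -1 + 2*C*f)
w(x(3), -2) - 1*(-64) = (-1 + 2*(-2)*(-3*3)) - 1*(-64) = (-1 + 2*(-2)*(-9)) + 64 = (-1 + 36) + 64 = 35 + 64 = 99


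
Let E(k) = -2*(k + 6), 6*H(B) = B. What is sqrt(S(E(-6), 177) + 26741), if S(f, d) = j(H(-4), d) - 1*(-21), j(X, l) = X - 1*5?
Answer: sqrt(240807)/3 ≈ 163.57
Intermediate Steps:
H(B) = B/6
j(X, l) = -5 + X (j(X, l) = X - 5 = -5 + X)
E(k) = -12 - 2*k (E(k) = -2*(6 + k) = -12 - 2*k)
S(f, d) = 46/3 (S(f, d) = (-5 + (1/6)*(-4)) - 1*(-21) = (-5 - 2/3) + 21 = -17/3 + 21 = 46/3)
sqrt(S(E(-6), 177) + 26741) = sqrt(46/3 + 26741) = sqrt(80269/3) = sqrt(240807)/3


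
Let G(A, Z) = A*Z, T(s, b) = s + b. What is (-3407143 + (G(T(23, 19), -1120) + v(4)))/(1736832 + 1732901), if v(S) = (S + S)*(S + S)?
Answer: -3454119/3469733 ≈ -0.99550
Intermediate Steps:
T(s, b) = b + s
v(S) = 4*S**2 (v(S) = (2*S)*(2*S) = 4*S**2)
(-3407143 + (G(T(23, 19), -1120) + v(4)))/(1736832 + 1732901) = (-3407143 + ((19 + 23)*(-1120) + 4*4**2))/(1736832 + 1732901) = (-3407143 + (42*(-1120) + 4*16))/3469733 = (-3407143 + (-47040 + 64))*(1/3469733) = (-3407143 - 46976)*(1/3469733) = -3454119*1/3469733 = -3454119/3469733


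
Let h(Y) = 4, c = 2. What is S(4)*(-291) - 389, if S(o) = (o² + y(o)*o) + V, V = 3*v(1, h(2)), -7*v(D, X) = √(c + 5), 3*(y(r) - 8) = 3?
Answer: -15521 + 873*√7/7 ≈ -15191.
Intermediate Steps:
y(r) = 9 (y(r) = 8 + (⅓)*3 = 8 + 1 = 9)
v(D, X) = -√7/7 (v(D, X) = -√(2 + 5)/7 = -√7/7)
V = -3*√7/7 (V = 3*(-√7/7) = -3*√7/7 ≈ -1.1339)
S(o) = o² + 9*o - 3*√7/7 (S(o) = (o² + 9*o) - 3*√7/7 = o² + 9*o - 3*√7/7)
S(4)*(-291) - 389 = (4² + 9*4 - 3*√7/7)*(-291) - 389 = (16 + 36 - 3*√7/7)*(-291) - 389 = (52 - 3*√7/7)*(-291) - 389 = (-15132 + 873*√7/7) - 389 = -15521 + 873*√7/7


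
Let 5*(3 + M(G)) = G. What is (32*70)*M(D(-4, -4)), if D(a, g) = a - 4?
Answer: -10304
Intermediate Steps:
D(a, g) = -4 + a
M(G) = -3 + G/5
(32*70)*M(D(-4, -4)) = (32*70)*(-3 + (-4 - 4)/5) = 2240*(-3 + (⅕)*(-8)) = 2240*(-3 - 8/5) = 2240*(-23/5) = -10304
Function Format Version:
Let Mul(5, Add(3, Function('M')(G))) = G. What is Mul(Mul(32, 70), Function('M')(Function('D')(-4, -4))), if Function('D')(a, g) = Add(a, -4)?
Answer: -10304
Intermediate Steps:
Function('D')(a, g) = Add(-4, a)
Function('M')(G) = Add(-3, Mul(Rational(1, 5), G))
Mul(Mul(32, 70), Function('M')(Function('D')(-4, -4))) = Mul(Mul(32, 70), Add(-3, Mul(Rational(1, 5), Add(-4, -4)))) = Mul(2240, Add(-3, Mul(Rational(1, 5), -8))) = Mul(2240, Add(-3, Rational(-8, 5))) = Mul(2240, Rational(-23, 5)) = -10304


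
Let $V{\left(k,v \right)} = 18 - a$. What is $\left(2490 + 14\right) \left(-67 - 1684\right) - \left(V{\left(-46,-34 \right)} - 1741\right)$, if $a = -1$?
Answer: $-4382782$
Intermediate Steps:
$V{\left(k,v \right)} = 19$ ($V{\left(k,v \right)} = 18 - -1 = 18 + 1 = 19$)
$\left(2490 + 14\right) \left(-67 - 1684\right) - \left(V{\left(-46,-34 \right)} - 1741\right) = \left(2490 + 14\right) \left(-67 - 1684\right) - \left(19 - 1741\right) = 2504 \left(-1751\right) - -1722 = -4384504 + 1722 = -4382782$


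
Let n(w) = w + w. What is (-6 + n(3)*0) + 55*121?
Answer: 6649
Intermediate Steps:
n(w) = 2*w
(-6 + n(3)*0) + 55*121 = (-6 + (2*3)*0) + 55*121 = (-6 + 6*0) + 6655 = (-6 + 0) + 6655 = -6 + 6655 = 6649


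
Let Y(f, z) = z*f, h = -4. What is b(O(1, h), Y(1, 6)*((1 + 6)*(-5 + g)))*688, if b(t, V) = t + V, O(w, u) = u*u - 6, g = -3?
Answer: -224288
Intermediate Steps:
O(w, u) = -6 + u**2 (O(w, u) = u**2 - 6 = -6 + u**2)
Y(f, z) = f*z
b(t, V) = V + t
b(O(1, h), Y(1, 6)*((1 + 6)*(-5 + g)))*688 = ((1*6)*((1 + 6)*(-5 - 3)) + (-6 + (-4)**2))*688 = (6*(7*(-8)) + (-6 + 16))*688 = (6*(-56) + 10)*688 = (-336 + 10)*688 = -326*688 = -224288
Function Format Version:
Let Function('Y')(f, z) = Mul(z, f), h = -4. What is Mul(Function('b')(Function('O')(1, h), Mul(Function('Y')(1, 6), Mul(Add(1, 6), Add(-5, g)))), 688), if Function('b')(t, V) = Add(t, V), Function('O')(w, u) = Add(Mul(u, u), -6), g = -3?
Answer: -224288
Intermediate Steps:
Function('O')(w, u) = Add(-6, Pow(u, 2)) (Function('O')(w, u) = Add(Pow(u, 2), -6) = Add(-6, Pow(u, 2)))
Function('Y')(f, z) = Mul(f, z)
Function('b')(t, V) = Add(V, t)
Mul(Function('b')(Function('O')(1, h), Mul(Function('Y')(1, 6), Mul(Add(1, 6), Add(-5, g)))), 688) = Mul(Add(Mul(Mul(1, 6), Mul(Add(1, 6), Add(-5, -3))), Add(-6, Pow(-4, 2))), 688) = Mul(Add(Mul(6, Mul(7, -8)), Add(-6, 16)), 688) = Mul(Add(Mul(6, -56), 10), 688) = Mul(Add(-336, 10), 688) = Mul(-326, 688) = -224288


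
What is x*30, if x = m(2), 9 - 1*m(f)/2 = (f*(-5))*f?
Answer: 1740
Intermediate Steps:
m(f) = 18 + 10*f² (m(f) = 18 - 2*f*(-5)*f = 18 - 2*(-5*f)*f = 18 - (-10)*f² = 18 + 10*f²)
x = 58 (x = 18 + 10*2² = 18 + 10*4 = 18 + 40 = 58)
x*30 = 58*30 = 1740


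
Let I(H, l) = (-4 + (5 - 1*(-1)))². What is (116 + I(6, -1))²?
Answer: 14400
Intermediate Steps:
I(H, l) = 4 (I(H, l) = (-4 + (5 + 1))² = (-4 + 6)² = 2² = 4)
(116 + I(6, -1))² = (116 + 4)² = 120² = 14400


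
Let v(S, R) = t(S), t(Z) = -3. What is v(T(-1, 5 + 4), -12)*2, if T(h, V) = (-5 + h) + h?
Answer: -6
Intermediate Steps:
T(h, V) = -5 + 2*h
v(S, R) = -3
v(T(-1, 5 + 4), -12)*2 = -3*2 = -6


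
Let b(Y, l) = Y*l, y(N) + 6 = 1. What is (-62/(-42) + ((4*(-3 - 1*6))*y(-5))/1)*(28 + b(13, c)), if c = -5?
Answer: -141007/21 ≈ -6714.6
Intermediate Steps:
y(N) = -5 (y(N) = -6 + 1 = -5)
(-62/(-42) + ((4*(-3 - 1*6))*y(-5))/1)*(28 + b(13, c)) = (-62/(-42) + ((4*(-3 - 1*6))*(-5))/1)*(28 + 13*(-5)) = (-62*(-1/42) + ((4*(-3 - 6))*(-5))*1)*(28 - 65) = (31/21 + ((4*(-9))*(-5))*1)*(-37) = (31/21 - 36*(-5)*1)*(-37) = (31/21 + 180*1)*(-37) = (31/21 + 180)*(-37) = (3811/21)*(-37) = -141007/21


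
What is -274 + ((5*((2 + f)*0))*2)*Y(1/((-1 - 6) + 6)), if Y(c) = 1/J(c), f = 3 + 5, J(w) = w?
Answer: -274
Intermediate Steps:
f = 8
Y(c) = 1/c
-274 + ((5*((2 + f)*0))*2)*Y(1/((-1 - 6) + 6)) = -274 + ((5*((2 + 8)*0))*2)/(1/((-1 - 6) + 6)) = -274 + ((5*(10*0))*2)/(1/(-7 + 6)) = -274 + ((5*0)*2)/(1/(-1)) = -274 + (0*2)/(-1) = -274 + 0*(-1) = -274 + 0 = -274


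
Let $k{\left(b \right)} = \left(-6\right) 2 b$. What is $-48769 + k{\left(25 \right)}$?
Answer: $-49069$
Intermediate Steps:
$k{\left(b \right)} = - 12 b$
$-48769 + k{\left(25 \right)} = -48769 - 300 = -49069$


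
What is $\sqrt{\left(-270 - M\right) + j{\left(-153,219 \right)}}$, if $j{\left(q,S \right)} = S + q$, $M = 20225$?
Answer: $i \sqrt{20429} \approx 142.93 i$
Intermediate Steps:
$\sqrt{\left(-270 - M\right) + j{\left(-153,219 \right)}} = \sqrt{\left(-270 - 20225\right) + \left(219 - 153\right)} = \sqrt{\left(-270 - 20225\right) + 66} = \sqrt{-20495 + 66} = \sqrt{-20429} = i \sqrt{20429}$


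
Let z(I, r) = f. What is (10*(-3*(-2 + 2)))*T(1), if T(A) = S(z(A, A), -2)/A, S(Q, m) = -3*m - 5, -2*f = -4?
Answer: 0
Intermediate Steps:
f = 2 (f = -½*(-4) = 2)
z(I, r) = 2
S(Q, m) = -5 - 3*m
T(A) = 1/A (T(A) = (-5 - 3*(-2))/A = (-5 + 6)/A = 1/A)
(10*(-3*(-2 + 2)))*T(1) = (10*(-3*(-2 + 2)))/1 = (10*(-3*0))*1 = (10*0)*1 = 0*1 = 0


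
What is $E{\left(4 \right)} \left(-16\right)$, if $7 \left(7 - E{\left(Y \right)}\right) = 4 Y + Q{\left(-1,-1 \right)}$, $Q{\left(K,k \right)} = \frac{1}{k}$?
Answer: $- \frac{544}{7} \approx -77.714$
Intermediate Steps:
$E{\left(Y \right)} = \frac{50}{7} - \frac{4 Y}{7}$ ($E{\left(Y \right)} = 7 - \frac{4 Y + \frac{1}{-1}}{7} = 7 - \frac{4 Y - 1}{7} = 7 - \frac{-1 + 4 Y}{7} = 7 - \left(- \frac{1}{7} + \frac{4 Y}{7}\right) = \frac{50}{7} - \frac{4 Y}{7}$)
$E{\left(4 \right)} \left(-16\right) = \left(\frac{50}{7} - \frac{16}{7}\right) \left(-16\right) = \frac{34}{7} \left(-16\right) = - \frac{544}{7}$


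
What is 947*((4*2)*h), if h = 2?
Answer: 15152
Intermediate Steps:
947*((4*2)*h) = 947*((4*2)*2) = 947*(8*2) = 947*16 = 15152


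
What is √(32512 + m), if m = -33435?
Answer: I*√923 ≈ 30.381*I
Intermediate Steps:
√(32512 + m) = √(32512 - 33435) = √(-923) = I*√923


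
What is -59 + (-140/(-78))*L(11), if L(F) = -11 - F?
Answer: -3841/39 ≈ -98.487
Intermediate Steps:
-59 + (-140/(-78))*L(11) = -59 + (-140/(-78))*(-11 - 1*11) = -59 + (-140*(-1/78))*(-11 - 11) = -59 + (70/39)*(-22) = -59 - 1540/39 = -3841/39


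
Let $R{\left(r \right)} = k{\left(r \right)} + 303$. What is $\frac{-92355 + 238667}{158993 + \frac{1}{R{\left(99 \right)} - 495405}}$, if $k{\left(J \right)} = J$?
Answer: $\frac{36212439468}{39351005989} \approx 0.92024$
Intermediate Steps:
$R{\left(r \right)} = 303 + r$ ($R{\left(r \right)} = r + 303 = 303 + r$)
$\frac{-92355 + 238667}{158993 + \frac{1}{R{\left(99 \right)} - 495405}} = \frac{-92355 + 238667}{158993 + \frac{1}{\left(303 + 99\right) - 495405}} = \frac{146312}{158993 + \frac{1}{402 - 495405}} = \frac{146312}{158993 + \frac{1}{-495003}} = \frac{146312}{158993 - \frac{1}{495003}} = \frac{146312}{\frac{78702011978}{495003}} = 146312 \cdot \frac{495003}{78702011978} = \frac{36212439468}{39351005989}$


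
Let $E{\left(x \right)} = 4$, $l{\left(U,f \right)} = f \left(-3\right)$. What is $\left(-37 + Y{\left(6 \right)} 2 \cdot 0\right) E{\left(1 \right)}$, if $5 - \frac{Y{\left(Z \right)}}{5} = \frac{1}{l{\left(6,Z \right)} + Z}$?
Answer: $-148$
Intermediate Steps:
$l{\left(U,f \right)} = - 3 f$
$Y{\left(Z \right)} = 25 + \frac{5}{2 Z}$ ($Y{\left(Z \right)} = 25 - \frac{5}{- 3 Z + Z} = 25 - \frac{5}{\left(-2\right) Z} = 25 - 5 \left(- \frac{1}{2 Z}\right) = 25 + \frac{5}{2 Z}$)
$\left(-37 + Y{\left(6 \right)} 2 \cdot 0\right) E{\left(1 \right)} = \left(-37 + \left(25 + \frac{5}{2 \cdot 6}\right) 2 \cdot 0\right) 4 = \left(-37 + \left(25 + \frac{5}{2} \cdot \frac{1}{6}\right) 2 \cdot 0\right) 4 = \left(-37 + \left(25 + \frac{5}{12}\right) 2 \cdot 0\right) 4 = \left(-37 + \frac{305}{12} \cdot 2 \cdot 0\right) 4 = \left(-37 + \frac{305}{6} \cdot 0\right) 4 = \left(-37 + 0\right) 4 = \left(-37\right) 4 = -148$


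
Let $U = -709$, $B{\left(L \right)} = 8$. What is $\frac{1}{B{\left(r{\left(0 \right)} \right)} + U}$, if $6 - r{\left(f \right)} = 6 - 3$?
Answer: $- \frac{1}{701} \approx -0.0014265$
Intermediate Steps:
$r{\left(f \right)} = 3$ ($r{\left(f \right)} = 6 - \left(6 - 3\right) = 6 - 3 = 3$)
$\frac{1}{B{\left(r{\left(0 \right)} \right)} + U} = \frac{1}{8 - 709} = \frac{1}{-701} = - \frac{1}{701}$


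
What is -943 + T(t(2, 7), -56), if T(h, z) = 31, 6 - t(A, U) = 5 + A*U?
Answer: -912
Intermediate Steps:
t(A, U) = 1 - A*U (t(A, U) = 6 - (5 + A*U) = 6 + (-5 - A*U) = 1 - A*U)
-943 + T(t(2, 7), -56) = -943 + 31 = -912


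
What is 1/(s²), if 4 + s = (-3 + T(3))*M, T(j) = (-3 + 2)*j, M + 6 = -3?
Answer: 1/2500 ≈ 0.00040000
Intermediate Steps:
M = -9 (M = -6 - 3 = -9)
T(j) = -j
s = 50 (s = -4 + (-3 - 1*3)*(-9) = -4 + (-3 - 3)*(-9) = -4 - 6*(-9) = -4 + 54 = 50)
1/(s²) = 1/(50²) = 1/2500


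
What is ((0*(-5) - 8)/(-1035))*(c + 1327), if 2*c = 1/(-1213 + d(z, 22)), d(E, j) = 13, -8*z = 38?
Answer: 3184799/310500 ≈ 10.257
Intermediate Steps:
z = -19/4 (z = -⅛*38 = -19/4 ≈ -4.7500)
c = -1/2400 (c = 1/(2*(-1213 + 13)) = (½)/(-1200) = (½)*(-1/1200) = -1/2400 ≈ -0.00041667)
((0*(-5) - 8)/(-1035))*(c + 1327) = ((0*(-5) - 8)/(-1035))*(-1/2400 + 1327) = ((0 - 8)*(-1/1035))*(3184799/2400) = -8*(-1/1035)*(3184799/2400) = (8/1035)*(3184799/2400) = 3184799/310500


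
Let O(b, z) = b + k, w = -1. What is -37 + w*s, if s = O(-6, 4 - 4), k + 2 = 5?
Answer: -34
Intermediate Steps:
k = 3 (k = -2 + 5 = 3)
O(b, z) = 3 + b (O(b, z) = b + 3 = 3 + b)
s = -3 (s = 3 - 6 = -3)
-37 + w*s = -37 - 1*(-3) = -37 + 3 = -34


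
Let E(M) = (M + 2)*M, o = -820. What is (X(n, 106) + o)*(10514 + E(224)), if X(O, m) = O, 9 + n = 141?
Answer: -42062944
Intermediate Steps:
n = 132 (n = -9 + 141 = 132)
E(M) = M*(2 + M) (E(M) = (2 + M)*M = M*(2 + M))
(X(n, 106) + o)*(10514 + E(224)) = (132 - 820)*(10514 + 224*(2 + 224)) = -688*(10514 + 224*226) = -688*(10514 + 50624) = -688*61138 = -42062944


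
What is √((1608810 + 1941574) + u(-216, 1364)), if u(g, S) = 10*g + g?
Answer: 2*√887002 ≈ 1883.6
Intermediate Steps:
u(g, S) = 11*g
√((1608810 + 1941574) + u(-216, 1364)) = √((1608810 + 1941574) + 11*(-216)) = √(3550384 - 2376) = √3548008 = 2*√887002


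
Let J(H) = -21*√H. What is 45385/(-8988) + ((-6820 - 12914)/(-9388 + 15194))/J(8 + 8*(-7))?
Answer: -45385/8988 - 3289*I*√3/243852 ≈ -5.0495 - 0.023361*I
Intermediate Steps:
45385/(-8988) + ((-6820 - 12914)/(-9388 + 15194))/J(8 + 8*(-7)) = 45385/(-8988) + ((-6820 - 12914)/(-9388 + 15194))/((-21*√(8 + 8*(-7)))) = 45385*(-1/8988) + (-19734/5806)/((-21*√(8 - 56))) = -45385/8988 + (-19734*1/5806)/((-84*I*√3)) = -45385/8988 - 9867*I*√3/252/2903 = -45385/8988 - 3289*I*√3/243852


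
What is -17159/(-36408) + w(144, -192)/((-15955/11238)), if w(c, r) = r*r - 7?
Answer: -15079882182283/580889640 ≈ -25960.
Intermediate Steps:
w(c, r) = -7 + r**2 (w(c, r) = r**2 - 7 = -7 + r**2)
-17159/(-36408) + w(144, -192)/((-15955/11238)) = -17159/(-36408) + (-7 + (-192)**2)/((-15955/11238)) = -17159*(-1/36408) + (-7 + 36864)/((-15955*1/11238)) = 17159/36408 + 36857/(-15955/11238) = 17159/36408 + 36857*(-11238/15955) = 17159/36408 - 414198966/15955 = -15079882182283/580889640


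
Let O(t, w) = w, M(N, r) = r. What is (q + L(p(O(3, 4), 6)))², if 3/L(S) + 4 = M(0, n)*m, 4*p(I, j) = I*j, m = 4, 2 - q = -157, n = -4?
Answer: 10093329/400 ≈ 25233.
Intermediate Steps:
q = 159 (q = 2 - 1*(-157) = 2 + 157 = 159)
p(I, j) = I*j/4 (p(I, j) = (I*j)/4 = I*j/4)
L(S) = -3/20 (L(S) = 3/(-4 - 4*4) = 3/(-4 - 16) = 3/(-20) = 3*(-1/20) = -3/20)
(q + L(p(O(3, 4), 6)))² = (159 - 3/20)² = (3177/20)² = 10093329/400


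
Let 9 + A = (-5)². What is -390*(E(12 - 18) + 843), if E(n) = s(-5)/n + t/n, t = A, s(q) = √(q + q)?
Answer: -327730 + 65*I*√10 ≈ -3.2773e+5 + 205.55*I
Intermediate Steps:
s(q) = √2*√q (s(q) = √(2*q) = √2*√q)
A = 16 (A = -9 + (-5)² = -9 + 25 = 16)
t = 16
E(n) = 16/n + I*√10/n (E(n) = (√2*√(-5))/n + 16/n = (√2*(I*√5))/n + 16/n = (I*√10)/n + 16/n = I*√10/n + 16/n = 16/n + I*√10/n)
-390*(E(12 - 18) + 843) = -390*((16 + I*√10)/(12 - 18) + 843) = -390*((16 + I*√10)/(-6) + 843) = -390*(-(16 + I*√10)/6 + 843) = -390*((-8/3 - I*√10/6) + 843) = -390*(2521/3 - I*√10/6) = -327730 + 65*I*√10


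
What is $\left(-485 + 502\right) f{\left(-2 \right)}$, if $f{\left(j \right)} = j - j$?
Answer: $0$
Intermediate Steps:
$f{\left(j \right)} = 0$
$\left(-485 + 502\right) f{\left(-2 \right)} = \left(-485 + 502\right) 0 = 17 \cdot 0 = 0$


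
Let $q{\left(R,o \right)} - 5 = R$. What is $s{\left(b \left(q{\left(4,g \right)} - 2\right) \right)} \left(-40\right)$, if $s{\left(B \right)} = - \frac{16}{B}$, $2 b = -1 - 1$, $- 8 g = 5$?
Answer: $- \frac{640}{7} \approx -91.429$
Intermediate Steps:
$g = - \frac{5}{8}$ ($g = \left(- \frac{1}{8}\right) 5 = - \frac{5}{8} \approx -0.625$)
$q{\left(R,o \right)} = 5 + R$
$b = -1$ ($b = \frac{-1 - 1}{2} = \frac{1}{2} \left(-2\right) = -1$)
$s{\left(b \left(q{\left(4,g \right)} - 2\right) \right)} \left(-40\right) = - \frac{16}{\left(-1\right) \left(\left(5 + 4\right) - 2\right)} \left(-40\right) = - \frac{16}{\left(-1\right) \left(9 - 2\right)} \left(-40\right) = - \frac{16}{\left(-1\right) 7} \left(-40\right) = - \frac{16}{-7} \left(-40\right) = \left(-16\right) \left(- \frac{1}{7}\right) \left(-40\right) = \frac{16}{7} \left(-40\right) = - \frac{640}{7}$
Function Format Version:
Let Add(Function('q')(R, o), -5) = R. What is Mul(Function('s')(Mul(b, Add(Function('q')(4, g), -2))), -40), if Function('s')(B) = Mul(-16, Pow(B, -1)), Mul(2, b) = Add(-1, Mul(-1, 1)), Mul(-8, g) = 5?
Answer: Rational(-640, 7) ≈ -91.429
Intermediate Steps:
g = Rational(-5, 8) (g = Mul(Rational(-1, 8), 5) = Rational(-5, 8) ≈ -0.62500)
Function('q')(R, o) = Add(5, R)
b = -1 (b = Mul(Rational(1, 2), Add(-1, Mul(-1, 1))) = Mul(Rational(1, 2), Add(-1, -1)) = Mul(Rational(1, 2), -2) = -1)
Mul(Function('s')(Mul(b, Add(Function('q')(4, g), -2))), -40) = Mul(Mul(-16, Pow(Mul(-1, Add(Add(5, 4), -2)), -1)), -40) = Mul(Mul(-16, Pow(Mul(-1, Add(9, -2)), -1)), -40) = Mul(Mul(-16, Pow(Mul(-1, 7), -1)), -40) = Mul(Mul(-16, Pow(-7, -1)), -40) = Mul(Mul(-16, Rational(-1, 7)), -40) = Mul(Rational(16, 7), -40) = Rational(-640, 7)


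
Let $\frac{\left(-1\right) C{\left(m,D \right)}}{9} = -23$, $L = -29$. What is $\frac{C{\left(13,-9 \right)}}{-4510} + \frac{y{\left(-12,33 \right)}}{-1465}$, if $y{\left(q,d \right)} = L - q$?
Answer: $- \frac{45317}{1321430} \approx -0.034294$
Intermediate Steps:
$C{\left(m,D \right)} = 207$ ($C{\left(m,D \right)} = \left(-9\right) \left(-23\right) = 207$)
$y{\left(q,d \right)} = -29 - q$
$\frac{C{\left(13,-9 \right)}}{-4510} + \frac{y{\left(-12,33 \right)}}{-1465} = \frac{207}{-4510} + \frac{-29 - -12}{-1465} = 207 \left(- \frac{1}{4510}\right) + \left(-29 + 12\right) \left(- \frac{1}{1465}\right) = - \frac{207}{4510} - - \frac{17}{1465} = - \frac{207}{4510} + \frac{17}{1465} = - \frac{45317}{1321430}$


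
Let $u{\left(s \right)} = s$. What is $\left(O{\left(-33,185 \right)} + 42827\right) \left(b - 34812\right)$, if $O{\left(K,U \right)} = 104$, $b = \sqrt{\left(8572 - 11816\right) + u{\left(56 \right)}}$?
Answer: $-1494513972 + 85862 i \sqrt{797} \approx -1.4945 \cdot 10^{9} + 2.424 \cdot 10^{6} i$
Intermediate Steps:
$b = 2 i \sqrt{797}$ ($b = \sqrt{\left(8572 - 11816\right) + 56} = \sqrt{-3244 + 56} = \sqrt{-3188} = 2 i \sqrt{797} \approx 56.462 i$)
$\left(O{\left(-33,185 \right)} + 42827\right) \left(b - 34812\right) = \left(104 + 42827\right) \left(2 i \sqrt{797} - 34812\right) = 42931 \left(-34812 + 2 i \sqrt{797}\right) = -1494513972 + 85862 i \sqrt{797}$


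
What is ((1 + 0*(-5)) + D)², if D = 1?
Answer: 4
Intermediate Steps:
((1 + 0*(-5)) + D)² = ((1 + 0*(-5)) + 1)² = ((1 + 0) + 1)² = (1 + 1)² = 2² = 4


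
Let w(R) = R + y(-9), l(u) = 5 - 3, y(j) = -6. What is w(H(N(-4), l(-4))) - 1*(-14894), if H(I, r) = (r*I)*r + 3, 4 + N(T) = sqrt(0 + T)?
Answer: 14875 + 8*I ≈ 14875.0 + 8.0*I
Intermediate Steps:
l(u) = 2
N(T) = -4 + sqrt(T) (N(T) = -4 + sqrt(0 + T) = -4 + sqrt(T))
H(I, r) = 3 + I*r**2 (H(I, r) = (I*r)*r + 3 = I*r**2 + 3 = 3 + I*r**2)
w(R) = -6 + R (w(R) = R - 6 = -6 + R)
w(H(N(-4), l(-4))) - 1*(-14894) = (-6 + (3 + (-4 + sqrt(-4))*2**2)) - 1*(-14894) = (-6 + (3 + (-4 + 2*I)*4)) + 14894 = (-6 + (3 + (-16 + 8*I))) + 14894 = (-6 + (-13 + 8*I)) + 14894 = (-19 + 8*I) + 14894 = 14875 + 8*I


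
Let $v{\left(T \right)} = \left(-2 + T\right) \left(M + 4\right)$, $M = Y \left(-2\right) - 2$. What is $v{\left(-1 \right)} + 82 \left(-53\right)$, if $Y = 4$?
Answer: $-4328$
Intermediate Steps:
$M = -10$ ($M = 4 \left(-2\right) - 2 = -8 - 2 = -10$)
$v{\left(T \right)} = 12 - 6 T$ ($v{\left(T \right)} = \left(-2 + T\right) \left(-10 + 4\right) = \left(-2 + T\right) \left(-6\right) = 12 - 6 T$)
$v{\left(-1 \right)} + 82 \left(-53\right) = \left(12 - -6\right) + 82 \left(-53\right) = \left(12 + 6\right) - 4346 = 18 - 4346 = -4328$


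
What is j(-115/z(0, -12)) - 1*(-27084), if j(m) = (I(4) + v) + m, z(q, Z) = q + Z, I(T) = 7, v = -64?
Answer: 324439/12 ≈ 27037.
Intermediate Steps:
z(q, Z) = Z + q
j(m) = -57 + m (j(m) = (7 - 64) + m = -57 + m)
j(-115/z(0, -12)) - 1*(-27084) = (-57 - 115/(-12 + 0)) - 1*(-27084) = (-57 - 115/(-12)) + 27084 = (-57 - 115*(-1/12)) + 27084 = (-57 + 115/12) + 27084 = -569/12 + 27084 = 324439/12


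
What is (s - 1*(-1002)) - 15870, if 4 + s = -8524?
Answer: -23396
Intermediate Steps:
s = -8528 (s = -4 - 8524 = -8528)
(s - 1*(-1002)) - 15870 = (-8528 - 1*(-1002)) - 15870 = (-8528 + 1002) - 15870 = -7526 - 15870 = -23396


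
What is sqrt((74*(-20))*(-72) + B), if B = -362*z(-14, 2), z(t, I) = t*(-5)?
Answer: 2*sqrt(20305) ≈ 284.99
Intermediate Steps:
z(t, I) = -5*t
B = -25340 (B = -(-1810)*(-14) = -362*70 = -25340)
sqrt((74*(-20))*(-72) + B) = sqrt((74*(-20))*(-72) - 25340) = sqrt(-1480*(-72) - 25340) = sqrt(106560 - 25340) = sqrt(81220) = 2*sqrt(20305)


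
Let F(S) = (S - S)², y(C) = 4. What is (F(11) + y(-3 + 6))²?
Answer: 16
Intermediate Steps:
F(S) = 0 (F(S) = 0² = 0)
(F(11) + y(-3 + 6))² = (0 + 4)² = 4² = 16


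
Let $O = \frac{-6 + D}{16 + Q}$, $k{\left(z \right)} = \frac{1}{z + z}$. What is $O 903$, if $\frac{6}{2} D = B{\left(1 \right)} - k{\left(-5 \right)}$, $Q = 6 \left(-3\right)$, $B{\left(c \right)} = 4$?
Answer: $\frac{41839}{20} \approx 2091.9$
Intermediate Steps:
$k{\left(z \right)} = \frac{1}{2 z}$
$Q = -18$
$D = \frac{41}{30}$ ($D = \frac{4 - \frac{1}{2 \left(-5\right)}}{3} = \frac{4 - \frac{1}{2} \left(- \frac{1}{5}\right)}{3} = \frac{4 - - \frac{1}{10}}{3} = \frac{4 + \frac{1}{10}}{3} = \frac{1}{3} \cdot \frac{41}{10} = \frac{41}{30} \approx 1.3667$)
$O = \frac{139}{60}$ ($O = \frac{-6 + \frac{41}{30}}{16 - 18} = - \frac{139}{30 \left(-2\right)} = \left(- \frac{139}{30}\right) \left(- \frac{1}{2}\right) = \frac{139}{60} \approx 2.3167$)
$O 903 = \frac{139}{60} \cdot 903 = \frac{41839}{20}$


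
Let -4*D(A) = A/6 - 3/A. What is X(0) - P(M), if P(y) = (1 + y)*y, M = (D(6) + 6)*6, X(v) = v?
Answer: -20445/16 ≈ -1277.8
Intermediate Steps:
D(A) = -A/24 + 3/(4*A) (D(A) = -(A/6 - 3/A)/4 = -(-3/A + A/6)/4 = -A/24 + 3/(4*A))
M = 141/4 (M = ((1/24)*(18 - 1*6**2)/6 + 6)*6 = ((1/24)*(1/6)*(18 - 1*36) + 6)*6 = ((1/24)*(1/6)*(18 - 36) + 6)*6 = ((1/24)*(1/6)*(-18) + 6)*6 = (-1/8 + 6)*6 = (47/8)*6 = 141/4 ≈ 35.250)
P(y) = y*(1 + y)
X(0) - P(M) = 0 - 141*(1 + 141/4)/4 = 0 - 141*145/(4*4) = 0 - 1*20445/16 = 0 - 20445/16 = -20445/16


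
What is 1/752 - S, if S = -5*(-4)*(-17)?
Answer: 255681/752 ≈ 340.00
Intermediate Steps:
S = -340 (S = 20*(-17) = -340)
1/752 - S = 1/752 - 1*(-340) = 1/752 + 340 = 255681/752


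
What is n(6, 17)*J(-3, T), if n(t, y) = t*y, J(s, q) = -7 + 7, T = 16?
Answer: 0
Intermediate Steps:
J(s, q) = 0
n(6, 17)*J(-3, T) = (6*17)*0 = 102*0 = 0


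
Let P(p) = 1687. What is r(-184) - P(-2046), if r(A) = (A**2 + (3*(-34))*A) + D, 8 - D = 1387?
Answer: 49558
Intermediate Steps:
D = -1379 (D = 8 - 1*1387 = 8 - 1387 = -1379)
r(A) = -1379 + A**2 - 102*A (r(A) = (A**2 + (3*(-34))*A) - 1379 = (A**2 - 102*A) - 1379 = -1379 + A**2 - 102*A)
r(-184) - P(-2046) = (-1379 + (-184)**2 - 102*(-184)) - 1*1687 = (-1379 + 33856 + 18768) - 1687 = 51245 - 1687 = 49558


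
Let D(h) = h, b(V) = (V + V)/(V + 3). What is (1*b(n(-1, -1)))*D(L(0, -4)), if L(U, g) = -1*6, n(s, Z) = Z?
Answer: 6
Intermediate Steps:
L(U, g) = -6
b(V) = 2*V/(3 + V) (b(V) = (2*V)/(3 + V) = 2*V/(3 + V))
(1*b(n(-1, -1)))*D(L(0, -4)) = (1*(2*(-1)/(3 - 1)))*(-6) = (1*(2*(-1)/2))*(-6) = (1*(2*(-1)*(½)))*(-6) = (1*(-1))*(-6) = -1*(-6) = 6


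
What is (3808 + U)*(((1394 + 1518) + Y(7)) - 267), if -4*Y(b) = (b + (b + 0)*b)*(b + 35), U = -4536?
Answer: -1497496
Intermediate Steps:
Y(b) = -(35 + b)*(b + b²)/4 (Y(b) = -(b + (b + 0)*b)*(b + 35)/4 = -(b + b*b)*(35 + b)/4 = -(b + b²)*(35 + b)/4 = -(35 + b)*(b + b²)/4)
(3808 + U)*(((1394 + 1518) + Y(7)) - 267) = (3808 - 4536)*(((1394 + 1518) - ¼*7*(35 + 7² + 36*7)) - 267) = -728*((2912 - ¼*7*(35 + 49 + 252)) - 267) = -728*((2912 - ¼*7*336) - 267) = -728*((2912 - 588) - 267) = -728*(2324 - 267) = -728*2057 = -1497496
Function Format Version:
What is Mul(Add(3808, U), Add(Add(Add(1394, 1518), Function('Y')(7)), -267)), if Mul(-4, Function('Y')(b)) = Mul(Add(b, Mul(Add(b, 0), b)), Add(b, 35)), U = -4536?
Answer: -1497496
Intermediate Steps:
Function('Y')(b) = Mul(Rational(-1, 4), Add(35, b), Add(b, Pow(b, 2))) (Function('Y')(b) = Mul(Rational(-1, 4), Mul(Add(b, Mul(Add(b, 0), b)), Add(b, 35))) = Mul(Rational(-1, 4), Mul(Add(b, Mul(b, b)), Add(35, b))) = Mul(Rational(-1, 4), Mul(Add(b, Pow(b, 2)), Add(35, b))) = Mul(Rational(-1, 4), Mul(Add(35, b), Add(b, Pow(b, 2)))) = Mul(Rational(-1, 4), Add(35, b), Add(b, Pow(b, 2))))
Mul(Add(3808, U), Add(Add(Add(1394, 1518), Function('Y')(7)), -267)) = Mul(Add(3808, -4536), Add(Add(Add(1394, 1518), Mul(Rational(-1, 4), 7, Add(35, Pow(7, 2), Mul(36, 7)))), -267)) = Mul(-728, Add(Add(2912, Mul(Rational(-1, 4), 7, Add(35, 49, 252))), -267)) = Mul(-728, Add(Add(2912, Mul(Rational(-1, 4), 7, 336)), -267)) = Mul(-728, Add(Add(2912, -588), -267)) = Mul(-728, Add(2324, -267)) = Mul(-728, 2057) = -1497496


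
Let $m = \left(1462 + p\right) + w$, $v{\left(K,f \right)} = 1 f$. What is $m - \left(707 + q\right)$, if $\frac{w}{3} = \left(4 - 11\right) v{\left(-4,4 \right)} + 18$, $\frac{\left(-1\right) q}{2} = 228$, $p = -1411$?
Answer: $-230$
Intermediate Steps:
$v{\left(K,f \right)} = f$
$q = -456$ ($q = \left(-2\right) 228 = -456$)
$w = -30$ ($w = 3 \left(\left(4 - 11\right) 4 + 18\right) = 3 \left(\left(-7\right) 4 + 18\right) = 3 \left(-28 + 18\right) = 3 \left(-10\right) = -30$)
$m = 21$ ($m = \left(1462 - 1411\right) - 30 = 51 - 30 = 21$)
$m - \left(707 + q\right) = 21 - 251 = -230$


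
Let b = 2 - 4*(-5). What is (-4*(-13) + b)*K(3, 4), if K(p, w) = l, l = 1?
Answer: 74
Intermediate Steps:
K(p, w) = 1
b = 22 (b = 2 + 20 = 22)
(-4*(-13) + b)*K(3, 4) = (-4*(-13) + 22)*1 = (52 + 22)*1 = 74*1 = 74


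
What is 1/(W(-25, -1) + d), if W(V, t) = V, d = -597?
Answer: -1/622 ≈ -0.0016077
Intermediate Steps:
1/(W(-25, -1) + d) = 1/(-25 - 597) = 1/(-622) = -1/622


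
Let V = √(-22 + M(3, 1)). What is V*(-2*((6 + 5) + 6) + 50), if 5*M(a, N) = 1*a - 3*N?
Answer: 16*I*√22 ≈ 75.047*I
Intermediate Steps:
M(a, N) = -3*N/5 + a/5 (M(a, N) = (1*a - 3*N)/5 = (a - 3*N)/5 = -3*N/5 + a/5)
V = I*√22 (V = √(-22 + (-⅗*1 + (⅕)*3)) = √(-22 + (-⅗ + ⅗)) = √(-22 + 0) = √(-22) = I*√22 ≈ 4.6904*I)
V*(-2*((6 + 5) + 6) + 50) = (I*√22)*(-2*((6 + 5) + 6) + 50) = (I*√22)*(-2*(11 + 6) + 50) = (I*√22)*(-2*17 + 50) = (I*√22)*(-34 + 50) = (I*√22)*16 = 16*I*√22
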